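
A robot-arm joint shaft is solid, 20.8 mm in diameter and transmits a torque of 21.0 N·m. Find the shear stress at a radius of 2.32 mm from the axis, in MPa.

J = πd⁴/32 = π(0.0208)⁴/32 = 1.838×10^-8 m⁴.
Shear stress varies linearly with radius: τ = T·r/J = 21.00 × 0.00232 / 1.838×10^-8 = 2.651×10^6 Pa.

2.65 MPa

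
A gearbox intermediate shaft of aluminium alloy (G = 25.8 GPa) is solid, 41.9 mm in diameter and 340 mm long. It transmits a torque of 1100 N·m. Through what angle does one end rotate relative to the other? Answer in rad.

J = πd⁴/32 = π(0.0419)⁴/32 = 3.026×10^-7 m⁴.
θ = T·L/(G·J) = 1100 × 0.340 / (25.8×10⁹ × 3.026×10^-7) = 0.04791 rad.

0.0479 rad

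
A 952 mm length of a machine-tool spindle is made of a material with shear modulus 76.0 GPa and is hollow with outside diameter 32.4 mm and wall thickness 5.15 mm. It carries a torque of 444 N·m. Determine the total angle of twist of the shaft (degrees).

3.76°

J = π(d_o⁴ − d_i⁴)/32 = π(0.0324⁴ − 0.0221⁴)/32 = 8.477×10^-8 m⁴.
θ = T·L/(G·J) = 444.0 × 0.952 / (76.0×10⁹ × 8.477×10^-8) = 0.06561 rad.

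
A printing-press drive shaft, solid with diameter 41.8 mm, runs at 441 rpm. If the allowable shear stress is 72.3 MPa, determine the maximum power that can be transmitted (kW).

47.9 kW

J = πd⁴/32 = π(0.0418)⁴/32 = 2.997×10^-7 m⁴.
T_max = τ_allow·J/r = 7.23×10^7 × 2.997×10^-7 / 0.0209 = 1037 N·m.
ω = 2π·441/60 = 46.18 rad/s, so P_max = T_max·ω = 4.788×10^4 W.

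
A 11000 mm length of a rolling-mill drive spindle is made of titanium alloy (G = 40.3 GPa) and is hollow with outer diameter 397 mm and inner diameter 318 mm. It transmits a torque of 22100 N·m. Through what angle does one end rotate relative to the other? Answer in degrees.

0.241°

J = π(d_o⁴ − d_i⁴)/32 = π(0.397⁴ − 0.318⁴)/32 = 1.435×10^-3 m⁴.
θ = T·L/(G·J) = 22100 × 11.0 / (40.3×10⁹ × 1.435×10^-3) = 4.204×10^-3 rad.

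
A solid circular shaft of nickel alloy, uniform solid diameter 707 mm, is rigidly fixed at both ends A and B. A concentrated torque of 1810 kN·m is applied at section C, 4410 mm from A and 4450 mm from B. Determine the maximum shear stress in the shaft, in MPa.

With uniform GJ and both ends fixed, compatibility θ_AC = θ_CB gives T_A·a = T_B·b, together with T_A + T_B = T₀.
T_A = T₀·b/(a+b) = 1.810e6·4450/8860 = 909100 N·m; T_B = 900900 N·m.
τ in each portion: τ_AC = 1.31×10^7 Pa, τ_CB = 1.30×10^7 Pa; maximum is in AC.
τ_max = T_AC·r/J = 909100·0.353/0.0245 = 1.310×10^7 Pa.

13.1 MPa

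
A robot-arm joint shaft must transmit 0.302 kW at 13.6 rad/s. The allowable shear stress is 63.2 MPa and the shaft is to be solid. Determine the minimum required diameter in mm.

12.1 mm

ω = 13.6 rad/s, so T = P/ω = 0.302×10³ / 13.60 = 22.21 N·m.
For a solid shaft τ_max = 16T/(πd³), so d = (16T/(π τ_allow))^(1/3) = (16·22.21/(π·6.32×10^7))^(1/3) = 0.01214 m.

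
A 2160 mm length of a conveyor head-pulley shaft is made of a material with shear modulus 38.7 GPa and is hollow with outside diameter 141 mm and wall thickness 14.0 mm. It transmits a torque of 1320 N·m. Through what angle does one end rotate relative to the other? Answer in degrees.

0.185°

J = π(d_o⁴ − d_i⁴)/32 = π(0.141⁴ − 0.113⁴)/32 = 2.280×10^-5 m⁴.
θ = T·L/(G·J) = 1320 × 2.16 / (38.7×10⁹ × 2.280×10^-5) = 3.232×10^-3 rad.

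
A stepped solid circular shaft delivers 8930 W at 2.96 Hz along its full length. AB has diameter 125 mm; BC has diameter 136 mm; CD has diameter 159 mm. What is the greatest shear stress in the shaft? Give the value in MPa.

ω = 2π·2.96 = 18.60 rad/s, so T = P/ω = 8930 / 18.60 = 480.2 N·m.
Under the same torque, τ_max = 16T/(πd³) is largest where d is smallest — segment AB (d = 125 mm).
τ_max = 16·480.2/(π·(0.125)³) = 1.252×10^6 Pa.

1.25 MPa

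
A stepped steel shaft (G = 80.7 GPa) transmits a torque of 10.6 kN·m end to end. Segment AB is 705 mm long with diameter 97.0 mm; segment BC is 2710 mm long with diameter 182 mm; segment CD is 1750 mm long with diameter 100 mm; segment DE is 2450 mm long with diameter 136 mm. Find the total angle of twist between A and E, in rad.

0.0470 rad

J_AB = π(0.0970)⁴/32 = 8.69×10^-6 m⁴; J_BC = π(0.182)⁴/32 = 1.08×10^-4 m⁴; J_CD = π(0.100)⁴/32 = 9.82×10^-6 m⁴; J_DE = π(0.136)⁴/32 = 3.36×10^-5 m⁴.
θ = (T/G)·Σ L_i/J_i = (10600/80.7×10⁹)·(0.705/8.69×10^-6 + 2.71/1.08×10^-4 + 1.75/9.82×10^-6 + 2.45/3.36×10^-5) = 0.04695 rad.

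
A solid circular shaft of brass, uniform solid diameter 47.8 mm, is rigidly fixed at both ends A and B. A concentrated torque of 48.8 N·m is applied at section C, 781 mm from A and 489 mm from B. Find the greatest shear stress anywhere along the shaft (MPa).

With uniform GJ and both ends fixed, compatibility θ_AC = θ_CB gives T_A·a = T_B·b, together with T_A + T_B = T₀.
T_A = T₀·b/(a+b) = 48.80·489/1270 = 18.79 N·m; T_B = 30.01 N·m.
τ in each portion: τ_AC = 8.76×10^5 Pa, τ_CB = 1.40×10^6 Pa; maximum is in CB.
τ_max = T_CB·r/J = 30.01·0.0239/5.13×10^-7 = 1.399×10^6 Pa.

1.40 MPa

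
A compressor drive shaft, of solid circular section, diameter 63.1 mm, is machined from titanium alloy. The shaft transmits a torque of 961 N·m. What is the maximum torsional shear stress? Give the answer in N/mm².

19.5 N/mm²

J = πd⁴/32 = π(0.0631)⁴/32 = 1.556×10^-6 m⁴.
τ_max = T·r/J = 961.0 × 0.0316 / 1.556×10^-6 = 1.948×10^7 Pa.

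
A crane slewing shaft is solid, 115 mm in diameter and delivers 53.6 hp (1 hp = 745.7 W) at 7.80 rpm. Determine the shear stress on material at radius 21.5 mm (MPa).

61.3 MPa

ω = 2π·7.80/60 = 0.8168 rad/s, so T = P/ω = 53.6×745.7 / 0.8168 = 48930 N·m.
J = πd⁴/32 = π(0.115)⁴/32 = 1.717×10^-5 m⁴.
Shear stress varies linearly with radius: τ = T·r/J = 48930 × 0.0215 / 1.717×10^-5 = 6.127×10^7 Pa.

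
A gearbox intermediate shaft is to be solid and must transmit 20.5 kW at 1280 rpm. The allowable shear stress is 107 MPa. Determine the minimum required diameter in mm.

ω = 2π·1280/60 = 134.0 rad/s, so T = P/ω = 20.5×10³ / 134.0 = 152.9 N·m.
For a solid shaft τ_max = 16T/(πd³), so d = (16T/(π τ_allow))^(1/3) = (16·152.9/(π·1.07×10^8))^(1/3) = 0.01938 m.

19.4 mm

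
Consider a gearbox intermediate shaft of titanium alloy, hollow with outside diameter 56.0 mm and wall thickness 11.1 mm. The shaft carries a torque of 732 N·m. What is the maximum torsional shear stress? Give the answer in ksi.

3.55 ksi

J = π(d_o⁴ − d_i⁴)/32 = π(0.0560⁴ − 0.0338⁴)/32 = 8.374×10^-7 m⁴.
τ_max = T·r/J = 732.0 × 0.0280 / 8.374×10^-7 = 2.448×10^7 Pa.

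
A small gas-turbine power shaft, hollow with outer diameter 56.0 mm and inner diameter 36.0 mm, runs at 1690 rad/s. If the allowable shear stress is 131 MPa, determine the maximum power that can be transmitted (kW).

J = π(d_o⁴ − d_i⁴)/32 = π(0.0560⁴ − 0.0360⁴)/32 = 8.006×10^-7 m⁴.
T_max = τ_allow·J/r = 1.31×10^8 × 8.006×10^-7 / 0.0280 = 3746 N·m.
ω = 1690 rad/s, so P_max = T_max·ω = 6.330×10^6 W.

6330 kW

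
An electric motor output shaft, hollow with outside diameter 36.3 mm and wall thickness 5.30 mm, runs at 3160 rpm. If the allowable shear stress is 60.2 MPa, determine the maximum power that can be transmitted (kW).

J = π(d_o⁴ − d_i⁴)/32 = π(0.0363⁴ − 0.0257⁴)/32 = 1.276×10^-7 m⁴.
T_max = τ_allow·J/r = 6.02×10^7 × 1.276×10^-7 / 0.0181 = 423.3 N·m.
ω = 2π·3160/60 = 330.9 rad/s, so P_max = T_max·ω = 1.401×10^5 W.

140 kW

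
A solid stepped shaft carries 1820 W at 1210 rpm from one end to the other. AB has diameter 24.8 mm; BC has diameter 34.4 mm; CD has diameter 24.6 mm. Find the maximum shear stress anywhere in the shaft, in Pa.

4.91e6 Pa

ω = 2π·1210/60 = 126.7 rad/s, so T = P/ω = 1820 / 126.7 = 14.36 N·m.
Under the same torque, τ_max = 16T/(πd³) is largest where d is smallest — segment CD (d = 24.6 mm).
τ_max = 16·14.36/(π·(0.0246)³) = 4.914×10^6 Pa.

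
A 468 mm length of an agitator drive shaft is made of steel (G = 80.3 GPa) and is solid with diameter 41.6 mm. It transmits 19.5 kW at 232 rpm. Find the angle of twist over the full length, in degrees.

ω = 2π·232/60 = 24.29 rad/s, so T = P/ω = 19.5×10³ / 24.29 = 802.6 N·m.
J = πd⁴/32 = π(0.0416)⁴/32 = 2.940×10^-7 m⁴.
θ = T·L/(G·J) = 802.6 × 0.468 / (80.3×10⁹ × 2.940×10^-7) = 0.01591 rad.

0.912°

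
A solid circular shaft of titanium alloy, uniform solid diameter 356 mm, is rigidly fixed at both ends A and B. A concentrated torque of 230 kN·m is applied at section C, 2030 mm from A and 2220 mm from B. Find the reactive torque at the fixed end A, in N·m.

With uniform GJ and both ends fixed, compatibility θ_AC = θ_CB gives T_A·a = T_B·b, together with T_A + T_B = T₀.
T_A = T₀·b/(a+b) = 230000·2220/4250 = 120100 N·m; T_B = 109900 N·m.

120000 N·m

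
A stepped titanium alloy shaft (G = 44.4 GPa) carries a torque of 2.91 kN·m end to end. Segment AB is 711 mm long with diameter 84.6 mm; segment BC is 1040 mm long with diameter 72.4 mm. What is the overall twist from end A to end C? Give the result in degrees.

1.98°

J_AB = π(0.0846)⁴/32 = 5.03×10^-6 m⁴; J_BC = π(0.0724)⁴/32 = 2.70×10^-6 m⁴.
θ = (T/G)·Σ L_i/J_i = (2910/44.4×10⁹)·(0.711/5.03×10^-6 + 1.04/2.70×10^-6) = 0.03454 rad.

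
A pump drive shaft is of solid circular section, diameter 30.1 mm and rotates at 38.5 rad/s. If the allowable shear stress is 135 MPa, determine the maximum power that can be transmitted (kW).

J = πd⁴/32 = π(0.0301)⁴/32 = 8.059×10^-8 m⁴.
T_max = τ_allow·J/r = 1.35×10^8 × 8.059×10^-8 / 0.0151 = 722.9 N·m.
ω = 38.5 rad/s, so P_max = T_max·ω = 2.783×10^4 W.

27.8 kW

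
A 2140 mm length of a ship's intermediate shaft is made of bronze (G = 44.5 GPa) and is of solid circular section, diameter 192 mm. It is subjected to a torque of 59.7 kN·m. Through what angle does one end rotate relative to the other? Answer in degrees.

J = πd⁴/32 = π(0.192)⁴/32 = 1.334×10^-4 m⁴.
θ = T·L/(G·J) = 59700 × 2.14 / (44.5×10⁹ × 1.334×10^-4) = 0.02152 rad.

1.23°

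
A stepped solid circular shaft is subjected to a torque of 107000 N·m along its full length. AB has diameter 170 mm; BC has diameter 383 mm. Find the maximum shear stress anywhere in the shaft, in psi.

Under the same torque, τ_max = 16T/(πd³) is largest where d is smallest — segment AB (d = 170 mm).
τ_max = 16·107000/(π·(0.170)³) = 1.109×10^8 Pa.

16100 psi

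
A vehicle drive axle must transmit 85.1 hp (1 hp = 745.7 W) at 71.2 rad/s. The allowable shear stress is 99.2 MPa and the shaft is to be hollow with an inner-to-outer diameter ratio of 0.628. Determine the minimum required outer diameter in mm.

ω = 71.2 rad/s, so T = P/ω = 85.1×745.7 / 71.20 = 891.3 N·m.
For a hollow shaft with d_i/d_o = 0.628: τ_max = 16T/(π d_o³ (1−k⁴)), so d_o = [16T/(π τ_allow (1−k⁴))]^(1/3) = [16·891.3/(π·9.92×10^7·0.8445)]^(1/3) = 0.03784 m.

37.8 mm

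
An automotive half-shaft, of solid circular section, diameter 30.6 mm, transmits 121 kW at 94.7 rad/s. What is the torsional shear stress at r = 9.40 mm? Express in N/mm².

ω = 94.7 rad/s, so T = P/ω = 121×10³ / 94.70 = 1278 N·m.
J = πd⁴/32 = π(0.0306)⁴/32 = 8.608×10^-8 m⁴.
Shear stress varies linearly with radius: τ = T·r/J = 1278 × 0.00940 / 8.608×10^-8 = 1.395×10^8 Pa.

140 N/mm²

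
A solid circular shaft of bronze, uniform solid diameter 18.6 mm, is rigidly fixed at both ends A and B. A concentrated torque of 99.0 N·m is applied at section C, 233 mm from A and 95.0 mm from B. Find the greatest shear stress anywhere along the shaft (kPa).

With uniform GJ and both ends fixed, compatibility θ_AC = θ_CB gives T_A·a = T_B·b, together with T_A + T_B = T₀.
T_A = T₀·b/(a+b) = 99.00·95.0/328.0 = 28.67 N·m; T_B = 70.33 N·m.
τ in each portion: τ_AC = 2.27×10^7 Pa, τ_CB = 5.57×10^7 Pa; maximum is in CB.
τ_max = T_CB·r/J = 70.33·0.00930/1.18×10^-8 = 5.566×10^7 Pa.

55700 kPa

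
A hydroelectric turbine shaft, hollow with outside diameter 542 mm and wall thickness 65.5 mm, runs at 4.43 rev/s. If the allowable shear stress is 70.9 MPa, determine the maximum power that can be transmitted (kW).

41300 kW

J = π(d_o⁴ − d_i⁴)/32 = π(0.542⁴ − 0.411⁴)/32 = 5.671×10^-3 m⁴.
T_max = τ_allow·J/r = 7.09×10^7 × 5.671×10^-3 / 0.271 = 1.484e6 N·m.
ω = 2π·4.43 = 27.83 rad/s, so P_max = T_max·ω = 4.130×10^7 W.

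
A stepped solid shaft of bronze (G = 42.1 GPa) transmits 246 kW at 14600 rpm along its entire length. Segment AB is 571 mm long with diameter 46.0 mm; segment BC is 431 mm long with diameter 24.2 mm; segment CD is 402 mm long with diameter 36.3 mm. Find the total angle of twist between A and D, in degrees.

ω = 2π·14600/60 = 1529 rad/s, so T = P/ω = 246×10³ / 1529 = 160.9 N·m.
J_AB = π(0.0460)⁴/32 = 4.40×10^-7 m⁴; J_BC = π(0.0242)⁴/32 = 3.37×10^-8 m⁴; J_CD = π(0.0363)⁴/32 = 1.70×10^-7 m⁴.
θ = (T/G)·Σ L_i/J_i = (160.9/42.1×10⁹)·(0.571/4.40×10^-7 + 0.431/3.37×10^-8 + 0.402/1.70×10^-7) = 0.06290 rad.

3.60°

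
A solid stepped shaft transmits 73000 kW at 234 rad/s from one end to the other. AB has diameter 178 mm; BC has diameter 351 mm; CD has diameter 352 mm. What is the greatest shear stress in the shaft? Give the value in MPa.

282 MPa

ω = 234 rad/s, so T = P/ω = 73000×10³ / 234.0 = 312000 N·m.
Under the same torque, τ_max = 16T/(πd³) is largest where d is smallest — segment AB (d = 178 mm).
τ_max = 16·312000/(π·(0.178)³) = 2.817×10^8 Pa.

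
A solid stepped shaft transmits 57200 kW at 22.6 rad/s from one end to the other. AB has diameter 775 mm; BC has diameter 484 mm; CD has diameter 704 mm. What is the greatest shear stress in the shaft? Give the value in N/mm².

114 N/mm²

ω = 22.6 rad/s, so T = P/ω = 57200×10³ / 22.60 = 2.531e6 N·m.
Under the same torque, τ_max = 16T/(πd³) is largest where d is smallest — segment BC (d = 484 mm).
τ_max = 16·2.531e6/(π·(0.484)³) = 1.137×10^8 Pa.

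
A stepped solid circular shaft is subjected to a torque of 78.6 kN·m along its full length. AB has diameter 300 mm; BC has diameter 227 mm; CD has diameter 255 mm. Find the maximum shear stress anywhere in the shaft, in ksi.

Under the same torque, τ_max = 16T/(πd³) is largest where d is smallest — segment BC (d = 227 mm).
τ_max = 16·78600/(π·(0.227)³) = 3.422×10^7 Pa.

4.96 ksi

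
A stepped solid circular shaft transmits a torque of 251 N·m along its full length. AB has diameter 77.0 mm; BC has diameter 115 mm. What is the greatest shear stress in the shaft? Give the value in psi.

406 psi

Under the same torque, τ_max = 16T/(πd³) is largest where d is smallest — segment AB (d = 77.0 mm).
τ_max = 16·251.0/(π·(0.0770)³) = 2.800×10^6 Pa.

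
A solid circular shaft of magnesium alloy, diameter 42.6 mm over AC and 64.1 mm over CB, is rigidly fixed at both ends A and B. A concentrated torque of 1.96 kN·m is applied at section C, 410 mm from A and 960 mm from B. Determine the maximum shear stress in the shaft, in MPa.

40.5 MPa

Compatibility: T_A·a/J_AC = T_B·b/J_CB with T_A + T_B = T₀.
J_AC = 3.23×10^-7 m⁴, J_CB = 1.66×10^-6 m⁴, so T_A = T₀·(J_AC/a)/((J_AC/a)+(J_CB/b)) = 614.6 N·m, T_B = 1345 N·m.
τ in each portion: τ_AC = 4.05×10^7 Pa, τ_CB = 2.60×10^7 Pa; maximum is in AC.
τ_max = T_AC·r/J = 614.6·0.0213/3.23×10^-7 = 4.049×10^7 Pa.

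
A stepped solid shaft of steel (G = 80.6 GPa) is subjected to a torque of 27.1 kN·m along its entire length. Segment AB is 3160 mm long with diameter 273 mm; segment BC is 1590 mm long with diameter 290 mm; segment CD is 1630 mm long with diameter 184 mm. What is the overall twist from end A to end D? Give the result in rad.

0.00759 rad

J_AB = π(0.273)⁴/32 = 5.45×10^-4 m⁴; J_BC = π(0.290)⁴/32 = 6.94×10^-4 m⁴; J_CD = π(0.184)⁴/32 = 1.13×10^-4 m⁴.
θ = (T/G)·Σ L_i/J_i = (27100/80.6×10⁹)·(3.16/5.45×10^-4 + 1.59/6.94×10^-4 + 1.63/1.13×10^-4) = 7.589×10^-3 rad.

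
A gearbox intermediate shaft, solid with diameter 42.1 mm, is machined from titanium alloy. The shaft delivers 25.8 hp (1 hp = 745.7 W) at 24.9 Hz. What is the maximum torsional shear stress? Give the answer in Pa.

8.39e6 Pa

ω = 2π·24.9 = 156.5 rad/s, so T = P/ω = 25.8×745.7 / 156.5 = 123.0 N·m.
J = πd⁴/32 = π(0.0421)⁴/32 = 3.084×10^-7 m⁴.
τ_max = T·r/J = 123.0 × 0.0210 / 3.084×10^-7 = 8.393×10^6 Pa.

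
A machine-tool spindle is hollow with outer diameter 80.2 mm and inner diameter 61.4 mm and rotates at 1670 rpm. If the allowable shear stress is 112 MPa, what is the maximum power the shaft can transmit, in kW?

J = π(d_o⁴ − d_i⁴)/32 = π(0.0802⁴ − 0.0614⁴)/32 = 2.666×10^-6 m⁴.
T_max = τ_allow·J/r = 1.12×10^8 × 2.666×10^-6 / 0.0401 = 7447 N·m.
ω = 2π·1670/60 = 174.9 rad/s, so P_max = T_max·ω = 1.302×10^6 W.

1300 kW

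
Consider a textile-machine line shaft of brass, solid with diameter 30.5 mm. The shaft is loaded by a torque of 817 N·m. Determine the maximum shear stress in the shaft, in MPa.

147 MPa

J = πd⁴/32 = π(0.0305)⁴/32 = 8.496×10^-8 m⁴.
τ_max = T·r/J = 817.0 × 0.0152 / 8.496×10^-8 = 1.467×10^8 Pa.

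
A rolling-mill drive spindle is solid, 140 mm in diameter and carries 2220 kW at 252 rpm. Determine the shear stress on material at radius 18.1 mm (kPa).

ω = 2π·252/60 = 26.39 rad/s, so T = P/ω = 2220×10³ / 26.39 = 84120 N·m.
J = πd⁴/32 = π(0.140)⁴/32 = 3.771×10^-5 m⁴.
Shear stress varies linearly with radius: τ = T·r/J = 84120 × 0.0181 / 3.771×10^-5 = 4.037×10^7 Pa.

40400 kPa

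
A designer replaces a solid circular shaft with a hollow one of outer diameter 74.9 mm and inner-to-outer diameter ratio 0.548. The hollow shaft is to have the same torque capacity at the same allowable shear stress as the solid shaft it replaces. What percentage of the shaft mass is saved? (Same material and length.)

25.5 %

Equal τ_max and T ⇒ the solid shaft needs d_s³ = d_o³(1−k⁴), so d_s = 74.9·(1−0.548⁴)^(1/3) = 72.58 mm.
Area ratio A_h/A_s = d_o²(1−k²)/d_s² = (1−k²)/(1−k⁴)^(2/3) = 0.7452.
Mass saving = 1 − 0.7452 = 25.5 %.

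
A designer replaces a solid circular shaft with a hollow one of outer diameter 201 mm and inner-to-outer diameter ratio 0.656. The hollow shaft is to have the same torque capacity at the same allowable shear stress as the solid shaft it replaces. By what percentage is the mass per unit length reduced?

34.7 %

Equal τ_max and T ⇒ the solid shaft needs d_s³ = d_o³(1−k⁴), so d_s = 201·(1−0.656⁴)^(1/3) = 187.7 mm.
Area ratio A_h/A_s = d_o²(1−k²)/d_s² = (1−k²)/(1−k⁴)^(2/3) = 0.6530.
Mass saving = 1 − 0.6530 = 34.7 %.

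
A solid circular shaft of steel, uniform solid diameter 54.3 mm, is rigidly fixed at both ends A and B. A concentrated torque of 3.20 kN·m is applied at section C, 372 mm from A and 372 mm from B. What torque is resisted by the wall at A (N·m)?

With uniform GJ and both ends fixed, compatibility θ_AC = θ_CB gives T_A·a = T_B·b, together with T_A + T_B = T₀.
T_A = T₀·b/(a+b) = 3200·372/744.0 = 1600 N·m; T_B = 1600 N·m.

1600 N·m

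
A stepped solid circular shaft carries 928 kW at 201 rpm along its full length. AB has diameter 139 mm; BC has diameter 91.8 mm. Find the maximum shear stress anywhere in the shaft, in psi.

ω = 2π·201/60 = 21.05 rad/s, so T = P/ω = 928×10³ / 21.05 = 44090 N·m.
Under the same torque, τ_max = 16T/(πd³) is largest where d is smallest — segment BC (d = 91.8 mm).
τ_max = 16·44090/(π·(0.0918)³) = 2.902×10^8 Pa.

42100 psi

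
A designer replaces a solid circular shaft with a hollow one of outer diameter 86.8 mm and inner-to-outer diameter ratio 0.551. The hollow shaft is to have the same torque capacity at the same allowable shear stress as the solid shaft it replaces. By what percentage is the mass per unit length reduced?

25.7 %

Equal τ_max and T ⇒ the solid shaft needs d_s³ = d_o³(1−k⁴), so d_s = 86.8·(1−0.551⁴)^(1/3) = 84.05 mm.
Area ratio A_h/A_s = d_o²(1−k²)/d_s² = (1−k²)/(1−k⁴)^(2/3) = 0.7428.
Mass saving = 1 − 0.7428 = 25.7 %.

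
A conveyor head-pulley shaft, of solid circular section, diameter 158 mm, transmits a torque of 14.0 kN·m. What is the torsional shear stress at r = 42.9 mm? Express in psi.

J = πd⁴/32 = π(0.158)⁴/32 = 6.118×10^-5 m⁴.
Shear stress varies linearly with radius: τ = T·r/J = 14000 × 0.0429 / 6.118×10^-5 = 9.817×10^6 Pa.

1420 psi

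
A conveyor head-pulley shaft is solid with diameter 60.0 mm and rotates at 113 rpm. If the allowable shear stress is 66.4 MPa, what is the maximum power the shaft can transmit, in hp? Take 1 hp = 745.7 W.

J = πd⁴/32 = π(0.0600)⁴/32 = 1.272×10^-6 m⁴.
T_max = τ_allow·J/r = 6.64×10^7 × 1.272×10^-6 / 0.0300 = 2816 N·m.
ω = 2π·113/60 = 11.83 rad/s, so P_max = T_max·ω = 3.332×10^4 W.

44.7 hp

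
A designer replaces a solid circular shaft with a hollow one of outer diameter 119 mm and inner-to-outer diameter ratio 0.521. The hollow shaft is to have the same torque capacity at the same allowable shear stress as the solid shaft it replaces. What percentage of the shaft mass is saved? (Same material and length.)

23.3 %

Equal τ_max and T ⇒ the solid shaft needs d_s³ = d_o³(1−k⁴), so d_s = 119·(1−0.521⁴)^(1/3) = 116.0 mm.
Area ratio A_h/A_s = d_o²(1−k²)/d_s² = (1−k²)/(1−k⁴)^(2/3) = 0.7667.
Mass saving = 1 − 0.7667 = 23.3 %.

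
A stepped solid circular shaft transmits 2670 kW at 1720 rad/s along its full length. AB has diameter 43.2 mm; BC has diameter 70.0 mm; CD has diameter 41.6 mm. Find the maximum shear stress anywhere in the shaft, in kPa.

110000 kPa

ω = 1720 rad/s, so T = P/ω = 2670×10³ / 1720 = 1552 N·m.
Under the same torque, τ_max = 16T/(πd³) is largest where d is smallest — segment CD (d = 41.6 mm).
τ_max = 16·1552/(π·(0.0416)³) = 1.098×10^8 Pa.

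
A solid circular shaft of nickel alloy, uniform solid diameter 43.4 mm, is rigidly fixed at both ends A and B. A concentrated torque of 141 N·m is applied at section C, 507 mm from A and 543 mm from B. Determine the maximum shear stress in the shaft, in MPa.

4.54 MPa

With uniform GJ and both ends fixed, compatibility θ_AC = θ_CB gives T_A·a = T_B·b, together with T_A + T_B = T₀.
T_A = T₀·b/(a+b) = 141.0·543/1050 = 72.92 N·m; T_B = 68.08 N·m.
τ in each portion: τ_AC = 4.54×10^6 Pa, τ_CB = 4.24×10^6 Pa; maximum is in AC.
τ_max = T_AC·r/J = 72.92·0.0217/3.48×10^-7 = 4.543×10^6 Pa.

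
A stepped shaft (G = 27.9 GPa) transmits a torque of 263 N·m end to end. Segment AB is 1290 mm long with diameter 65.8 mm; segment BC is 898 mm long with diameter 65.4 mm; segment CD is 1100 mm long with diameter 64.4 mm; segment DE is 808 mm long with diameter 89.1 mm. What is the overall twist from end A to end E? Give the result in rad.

0.0187 rad

J_AB = π(0.0658)⁴/32 = 1.84×10^-6 m⁴; J_BC = π(0.0654)⁴/32 = 1.80×10^-6 m⁴; J_CD = π(0.0644)⁴/32 = 1.69×10^-6 m⁴; J_DE = π(0.0891)⁴/32 = 6.19×10^-6 m⁴.
θ = (T/G)·Σ L_i/J_i = (263.0/27.9×10⁹)·(1.29/1.84×10^-6 + 0.898/1.80×10^-6 + 1.10/1.69×10^-6 + 0.808/6.19×10^-6) = 0.01869 rad.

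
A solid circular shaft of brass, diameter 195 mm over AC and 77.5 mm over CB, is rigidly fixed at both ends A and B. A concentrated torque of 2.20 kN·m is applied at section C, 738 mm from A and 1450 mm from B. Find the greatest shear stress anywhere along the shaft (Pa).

Compatibility: T_A·a/J_AC = T_B·b/J_CB with T_A + T_B = T₀.
J_AC = 1.42×10^-4 m⁴, J_CB = 3.54×10^-6 m⁴, so T_A = T₀·(J_AC/a)/((J_AC/a)+(J_CB/b)) = 2172 N·m, T_B = 27.59 N·m.
τ in each portion: τ_AC = 1.49×10^6 Pa, τ_CB = 3.02×10^5 Pa; maximum is in AC.
τ_max = T_AC·r/J = 2172·0.0975/1.42×10^-4 = 1.492×10^6 Pa.

1.49e6 Pa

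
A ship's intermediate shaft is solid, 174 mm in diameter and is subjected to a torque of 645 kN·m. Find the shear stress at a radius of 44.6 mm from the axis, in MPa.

320 MPa

J = πd⁴/32 = π(0.174)⁴/32 = 8.999×10^-5 m⁴.
Shear stress varies linearly with radius: τ = T·r/J = 645000 × 0.0446 / 8.999×10^-5 = 3.197×10^8 Pa.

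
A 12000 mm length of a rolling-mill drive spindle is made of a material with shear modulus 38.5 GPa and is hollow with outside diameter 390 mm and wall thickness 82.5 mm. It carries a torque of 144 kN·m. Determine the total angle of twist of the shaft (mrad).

J = π(d_o⁴ − d_i⁴)/32 = π(0.390⁴ − 0.225⁴)/32 = 2.020×10^-3 m⁴.
θ = T·L/(G·J) = 144000 × 12.0 / (38.5×10⁹ × 2.020×10^-3) = 0.02222 rad.

22.2 mrad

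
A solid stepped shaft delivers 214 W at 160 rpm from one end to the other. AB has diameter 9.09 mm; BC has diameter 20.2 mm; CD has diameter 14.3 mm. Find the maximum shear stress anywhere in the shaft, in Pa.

8.66e7 Pa

ω = 2π·160/60 = 16.76 rad/s, so T = P/ω = 214 / 16.76 = 12.77 N·m.
Under the same torque, τ_max = 16T/(πd³) is largest where d is smallest — segment AB (d = 9.09 mm).
τ_max = 16·12.77/(π·(0.00909)³) = 8.661×10^7 Pa.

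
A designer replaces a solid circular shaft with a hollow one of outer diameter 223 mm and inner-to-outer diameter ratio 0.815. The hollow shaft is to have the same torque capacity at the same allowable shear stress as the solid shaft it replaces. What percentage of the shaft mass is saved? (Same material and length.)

50.5 %

Equal τ_max and T ⇒ the solid shaft needs d_s³ = d_o³(1−k⁴), so d_s = 223·(1−0.815⁴)^(1/3) = 183.7 mm.
Area ratio A_h/A_s = d_o²(1−k²)/d_s² = (1−k²)/(1−k⁴)^(2/3) = 0.4949.
Mass saving = 1 − 0.4949 = 50.5 %.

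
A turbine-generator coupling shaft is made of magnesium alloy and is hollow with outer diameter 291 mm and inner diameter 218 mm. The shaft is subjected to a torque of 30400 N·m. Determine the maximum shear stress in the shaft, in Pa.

9.17e6 Pa

J = π(d_o⁴ − d_i⁴)/32 = π(0.291⁴ − 0.218⁴)/32 = 4.823×10^-4 m⁴.
τ_max = T·r/J = 30400 × 0.145 / 4.823×10^-4 = 9.172×10^6 Pa.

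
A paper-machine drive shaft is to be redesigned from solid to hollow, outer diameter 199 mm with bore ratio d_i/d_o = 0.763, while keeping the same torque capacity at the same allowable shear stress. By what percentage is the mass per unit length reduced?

Equal τ_max and T ⇒ the solid shaft needs d_s³ = d_o³(1−k⁴), so d_s = 199·(1−0.763⁴)^(1/3) = 173.4 mm.
Area ratio A_h/A_s = d_o²(1−k²)/d_s² = (1−k²)/(1−k⁴)^(2/3) = 0.5506.
Mass saving = 1 − 0.5506 = 44.9 %.

44.9 %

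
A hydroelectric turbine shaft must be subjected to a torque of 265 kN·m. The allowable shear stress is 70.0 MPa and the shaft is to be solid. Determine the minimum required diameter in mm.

For a solid shaft τ_max = 16T/(πd³), so d = (16T/(π τ_allow))^(1/3) = (16·265000/(π·7.00×10^7))^(1/3) = 0.2681 m.

268 mm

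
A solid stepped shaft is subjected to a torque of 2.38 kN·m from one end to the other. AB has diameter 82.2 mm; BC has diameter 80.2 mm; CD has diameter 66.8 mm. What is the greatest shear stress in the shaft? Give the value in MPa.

40.7 MPa

Under the same torque, τ_max = 16T/(πd³) is largest where d is smallest — segment CD (d = 66.8 mm).
τ_max = 16·2380/(π·(0.0668)³) = 4.066×10^7 Pa.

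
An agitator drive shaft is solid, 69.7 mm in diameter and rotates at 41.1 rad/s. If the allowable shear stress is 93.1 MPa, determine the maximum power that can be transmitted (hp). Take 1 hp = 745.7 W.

J = πd⁴/32 = π(0.0697)⁴/32 = 2.317×10^-6 m⁴.
T_max = τ_allow·J/r = 9.31×10^7 × 2.317×10^-6 / 0.0348 = 6190 N·m.
ω = 41.1 rad/s, so P_max = T_max·ω = 2.544×10^5 W.

341 hp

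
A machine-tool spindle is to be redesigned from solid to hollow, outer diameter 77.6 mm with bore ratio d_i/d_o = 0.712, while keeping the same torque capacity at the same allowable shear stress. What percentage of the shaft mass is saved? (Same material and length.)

39.9 %

Equal τ_max and T ⇒ the solid shaft needs d_s³ = d_o³(1−k⁴), so d_s = 77.6·(1−0.712⁴)^(1/3) = 70.28 mm.
Area ratio A_h/A_s = d_o²(1−k²)/d_s² = (1−k²)/(1−k⁴)^(2/3) = 0.6010.
Mass saving = 1 − 0.6010 = 39.9 %.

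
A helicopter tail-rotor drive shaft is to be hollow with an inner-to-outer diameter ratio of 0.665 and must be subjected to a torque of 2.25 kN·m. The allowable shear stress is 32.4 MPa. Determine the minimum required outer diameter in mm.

For a hollow shaft with d_i/d_o = 0.665: τ_max = 16T/(π d_o³ (1−k⁴)), so d_o = [16T/(π τ_allow (1−k⁴))]^(1/3) = [16·2250/(π·3.24×10^7·0.8044)]^(1/3) = 0.07604 m.

76.0 mm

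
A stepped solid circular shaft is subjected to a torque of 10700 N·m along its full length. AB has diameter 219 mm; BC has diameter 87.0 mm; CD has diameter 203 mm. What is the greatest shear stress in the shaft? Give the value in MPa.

82.8 MPa

Under the same torque, τ_max = 16T/(πd³) is largest where d is smallest — segment BC (d = 87.0 mm).
τ_max = 16·10700/(π·(0.0870)³) = 8.276×10^7 Pa.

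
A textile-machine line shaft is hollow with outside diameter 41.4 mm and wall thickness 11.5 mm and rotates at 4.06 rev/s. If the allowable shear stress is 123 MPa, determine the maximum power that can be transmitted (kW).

42.0 kW

J = π(d_o⁴ − d_i⁴)/32 = π(0.0414⁴ − 0.0184⁴)/32 = 2.772×10^-7 m⁴.
T_max = τ_allow·J/r = 1.23×10^8 × 2.772×10^-7 / 0.0207 = 1647 N·m.
ω = 2π·4.06 = 25.51 rad/s, so P_max = T_max·ω = 4.201×10^4 W.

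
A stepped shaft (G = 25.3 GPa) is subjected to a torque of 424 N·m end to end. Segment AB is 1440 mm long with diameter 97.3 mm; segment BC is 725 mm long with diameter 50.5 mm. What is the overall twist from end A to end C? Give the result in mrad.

J_AB = π(0.0973)⁴/32 = 8.80×10^-6 m⁴; J_BC = π(0.0505)⁴/32 = 6.39×10^-7 m⁴.
θ = (T/G)·Σ L_i/J_i = (424.0/25.3×10⁹)·(1.44/8.80×10^-6 + 0.725/6.39×10^-7) = 0.02177 rad.

21.8 mrad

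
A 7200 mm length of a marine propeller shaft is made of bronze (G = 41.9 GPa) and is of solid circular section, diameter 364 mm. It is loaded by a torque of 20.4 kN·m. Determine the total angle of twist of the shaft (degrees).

0.117°

J = πd⁴/32 = π(0.364)⁴/32 = 1.723×10^-3 m⁴.
θ = T·L/(G·J) = 20400 × 7.20 / (41.9×10⁹ × 1.723×10^-3) = 2.034×10^-3 rad.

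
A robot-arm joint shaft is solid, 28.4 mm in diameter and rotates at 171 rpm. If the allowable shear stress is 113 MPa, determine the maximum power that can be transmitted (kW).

9.10 kW

J = πd⁴/32 = π(0.0284)⁴/32 = 6.387×10^-8 m⁴.
T_max = τ_allow·J/r = 1.13×10^8 × 6.387×10^-8 / 0.0142 = 508.2 N·m.
ω = 2π·171/60 = 17.91 rad/s, so P_max = T_max·ω = 9101 W.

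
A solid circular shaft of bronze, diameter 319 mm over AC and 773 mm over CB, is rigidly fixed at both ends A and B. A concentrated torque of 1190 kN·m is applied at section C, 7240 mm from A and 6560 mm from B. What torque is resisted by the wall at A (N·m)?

30500 N·m

Compatibility: T_A·a/J_AC = T_B·b/J_CB with T_A + T_B = T₀.
J_AC = 1.02×10^-3 m⁴, J_CB = 0.0351 m⁴, so T_A = T₀·(J_AC/a)/((J_AC/a)+(J_CB/b)) = 30470 N·m, T_B = 1.160e6 N·m.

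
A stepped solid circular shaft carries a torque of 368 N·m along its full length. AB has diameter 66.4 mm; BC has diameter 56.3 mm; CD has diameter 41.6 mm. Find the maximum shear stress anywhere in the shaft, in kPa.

Under the same torque, τ_max = 16T/(πd³) is largest where d is smallest — segment CD (d = 41.6 mm).
τ_max = 16·368.0/(π·(0.0416)³) = 2.603×10^7 Pa.

26000 kPa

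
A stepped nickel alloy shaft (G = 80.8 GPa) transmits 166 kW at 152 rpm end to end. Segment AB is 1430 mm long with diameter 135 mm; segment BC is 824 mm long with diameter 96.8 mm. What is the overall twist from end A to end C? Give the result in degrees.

ω = 2π·152/60 = 15.92 rad/s, so T = P/ω = 166×10³ / 15.92 = 10430 N·m.
J_AB = π(0.135)⁴/32 = 3.26×10^-5 m⁴; J_BC = π(0.0968)⁴/32 = 8.62×10^-6 m⁴.
θ = (T/G)·Σ L_i/J_i = (10430/80.8×10⁹)·(1.43/3.26×10^-5 + 0.824/8.62×10^-6) = 0.01800 rad.

1.03°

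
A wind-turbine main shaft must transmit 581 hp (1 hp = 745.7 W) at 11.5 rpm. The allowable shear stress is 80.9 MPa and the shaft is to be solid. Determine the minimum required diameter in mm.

283 mm

ω = 2π·11.5/60 = 1.204 rad/s, so T = P/ω = 581×745.7 / 1.204 = 359800 N·m.
For a solid shaft τ_max = 16T/(πd³), so d = (16T/(π τ_allow))^(1/3) = (16·359800/(π·8.09×10^7))^(1/3) = 0.2829 m.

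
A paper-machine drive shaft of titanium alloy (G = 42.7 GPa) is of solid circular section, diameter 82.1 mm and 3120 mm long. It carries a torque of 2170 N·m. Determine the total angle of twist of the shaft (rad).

J = πd⁴/32 = π(0.0821)⁴/32 = 4.460×10^-6 m⁴.
θ = T·L/(G·J) = 2170 × 3.12 / (42.7×10⁹ × 4.460×10^-6) = 0.03555 rad.

0.0355 rad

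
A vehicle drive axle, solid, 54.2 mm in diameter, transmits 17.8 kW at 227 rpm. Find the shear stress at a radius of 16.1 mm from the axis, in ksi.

2.06 ksi

ω = 2π·227/60 = 23.77 rad/s, so T = P/ω = 17.8×10³ / 23.77 = 748.8 N·m.
J = πd⁴/32 = π(0.0542)⁴/32 = 8.472×10^-7 m⁴.
Shear stress varies linearly with radius: τ = T·r/J = 748.8 × 0.0161 / 8.472×10^-7 = 1.423×10^7 Pa.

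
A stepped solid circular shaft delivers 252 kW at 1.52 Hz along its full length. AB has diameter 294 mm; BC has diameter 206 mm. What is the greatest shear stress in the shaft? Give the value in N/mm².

15.4 N/mm²

ω = 2π·1.52 = 9.550 rad/s, so T = P/ω = 252×10³ / 9.550 = 26390 N·m.
Under the same torque, τ_max = 16T/(πd³) is largest where d is smallest — segment BC (d = 206 mm).
τ_max = 16·26390/(π·(0.206)³) = 1.537×10^7 Pa.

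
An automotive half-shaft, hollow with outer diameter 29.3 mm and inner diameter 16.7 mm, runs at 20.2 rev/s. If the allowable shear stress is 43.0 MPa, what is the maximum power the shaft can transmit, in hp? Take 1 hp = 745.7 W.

J = π(d_o⁴ − d_i⁴)/32 = π(0.0293⁴ − 0.0167⁴)/32 = 6.472×10^-8 m⁴.
T_max = τ_allow·J/r = 4.30×10^7 × 6.472×10^-8 / 0.0146 = 190.0 N·m.
ω = 2π·20.2 = 126.9 rad/s, so P_max = T_max·ω = 2.411×10^4 W.

32.3 hp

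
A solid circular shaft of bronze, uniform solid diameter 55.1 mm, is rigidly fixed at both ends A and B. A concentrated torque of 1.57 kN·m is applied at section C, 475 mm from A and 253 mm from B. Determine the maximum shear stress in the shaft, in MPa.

31.2 MPa

With uniform GJ and both ends fixed, compatibility θ_AC = θ_CB gives T_A·a = T_B·b, together with T_A + T_B = T₀.
T_A = T₀·b/(a+b) = 1570·253/728.0 = 545.6 N·m; T_B = 1024 N·m.
τ in each portion: τ_AC = 1.66×10^7 Pa, τ_CB = 3.12×10^7 Pa; maximum is in CB.
τ_max = T_CB·r/J = 1024·0.0276/9.05×10^-7 = 3.119×10^7 Pa.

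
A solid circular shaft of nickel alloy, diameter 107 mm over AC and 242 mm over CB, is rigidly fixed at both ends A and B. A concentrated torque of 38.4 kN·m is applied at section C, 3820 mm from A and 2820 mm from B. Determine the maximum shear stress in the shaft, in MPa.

Compatibility: T_A·a/J_AC = T_B·b/J_CB with T_A + T_B = T₀.
J_AC = 1.29×10^-5 m⁴, J_CB = 3.37×10^-4 m⁴, so T_A = T₀·(J_AC/a)/((J_AC/a)+(J_CB/b)) = 1054 N·m, T_B = 37350 N·m.
τ in each portion: τ_AC = 4.38×10^6 Pa, τ_CB = 1.34×10^7 Pa; maximum is in CB.
τ_max = T_CB·r/J = 37350·0.121/3.37×10^-4 = 1.342×10^7 Pa.

13.4 MPa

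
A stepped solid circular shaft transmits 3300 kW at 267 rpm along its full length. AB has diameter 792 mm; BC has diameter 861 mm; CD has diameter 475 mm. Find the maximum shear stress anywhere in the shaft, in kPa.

ω = 2π·267/60 = 27.96 rad/s, so T = P/ω = 3300×10³ / 27.96 = 118000 N·m.
Under the same torque, τ_max = 16T/(πd³) is largest where d is smallest — segment CD (d = 475 mm).
τ_max = 16·118000/(π·(0.475)³) = 5.609×10^6 Pa.

5610 kPa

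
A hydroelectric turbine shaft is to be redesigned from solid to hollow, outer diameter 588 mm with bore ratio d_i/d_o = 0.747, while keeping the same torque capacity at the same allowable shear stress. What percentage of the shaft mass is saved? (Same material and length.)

43.3 %

Equal τ_max and T ⇒ the solid shaft needs d_s³ = d_o³(1−k⁴), so d_s = 588·(1−0.747⁴)^(1/3) = 519.2 mm.
Area ratio A_h/A_s = d_o²(1−k²)/d_s² = (1−k²)/(1−k⁴)^(2/3) = 0.5668.
Mass saving = 1 − 0.5668 = 43.3 %.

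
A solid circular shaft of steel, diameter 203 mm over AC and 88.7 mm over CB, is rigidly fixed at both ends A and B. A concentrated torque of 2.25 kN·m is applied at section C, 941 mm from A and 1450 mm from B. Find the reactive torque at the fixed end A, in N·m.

2200 N·m

Compatibility: T_A·a/J_AC = T_B·b/J_CB with T_A + T_B = T₀.
J_AC = 1.67×10^-4 m⁴, J_CB = 6.08×10^-6 m⁴, so T_A = T₀·(J_AC/a)/((J_AC/a)+(J_CB/b)) = 2198 N·m, T_B = 51.99 N·m.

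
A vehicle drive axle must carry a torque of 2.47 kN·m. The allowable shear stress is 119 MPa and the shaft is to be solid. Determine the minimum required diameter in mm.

For a solid shaft τ_max = 16T/(πd³), so d = (16T/(π τ_allow))^(1/3) = (16·2470/(π·1.19×10^8))^(1/3) = 0.04728 m.

47.3 mm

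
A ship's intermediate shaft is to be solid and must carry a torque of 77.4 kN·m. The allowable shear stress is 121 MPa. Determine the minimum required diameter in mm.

148 mm

For a solid shaft τ_max = 16T/(πd³), so d = (16T/(π τ_allow))^(1/3) = (16·77400/(π·1.21×10^8))^(1/3) = 0.1482 m.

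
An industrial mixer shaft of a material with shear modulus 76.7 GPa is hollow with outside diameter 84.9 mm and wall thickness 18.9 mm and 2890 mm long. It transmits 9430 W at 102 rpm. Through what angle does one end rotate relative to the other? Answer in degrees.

ω = 2π·102/60 = 10.68 rad/s, so T = P/ω = 9430 / 10.68 = 882.8 N·m.
J = π(d_o⁴ − d_i⁴)/32 = π(0.0849⁴ − 0.0471⁴)/32 = 4.618×10^-6 m⁴.
θ = T·L/(G·J) = 882.8 × 2.89 / (76.7×10⁹ × 4.618×10^-6) = 7.204×10^-3 rad.

0.413°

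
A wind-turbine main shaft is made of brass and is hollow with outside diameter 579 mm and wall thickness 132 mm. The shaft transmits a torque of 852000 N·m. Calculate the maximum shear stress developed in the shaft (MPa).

J = π(d_o⁴ − d_i⁴)/32 = π(0.579⁴ − 0.315⁴)/32 = 0.01007 m⁴.
τ_max = T·r/J = 852000 × 0.289 / 0.01007 = 2.450×10^7 Pa.

24.5 MPa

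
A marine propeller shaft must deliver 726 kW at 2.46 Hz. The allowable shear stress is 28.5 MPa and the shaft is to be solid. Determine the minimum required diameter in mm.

203 mm

ω = 2π·2.46 = 15.46 rad/s, so T = P/ω = 726×10³ / 15.46 = 46970 N·m.
For a solid shaft τ_max = 16T/(πd³), so d = (16T/(π τ_allow))^(1/3) = (16·46970/(π·2.85×10^7))^(1/3) = 0.2032 m.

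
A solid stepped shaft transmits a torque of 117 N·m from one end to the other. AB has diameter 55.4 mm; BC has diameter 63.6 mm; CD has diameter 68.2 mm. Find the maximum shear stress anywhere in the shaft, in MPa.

Under the same torque, τ_max = 16T/(πd³) is largest where d is smallest — segment AB (d = 55.4 mm).
τ_max = 16·117.0/(π·(0.0554)³) = 3.505×10^6 Pa.

3.50 MPa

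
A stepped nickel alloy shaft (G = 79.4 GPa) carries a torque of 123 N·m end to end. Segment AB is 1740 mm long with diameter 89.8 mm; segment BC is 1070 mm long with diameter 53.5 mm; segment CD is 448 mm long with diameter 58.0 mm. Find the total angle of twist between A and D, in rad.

0.00311 rad

J_AB = π(0.0898)⁴/32 = 6.38×10^-6 m⁴; J_BC = π(0.0535)⁴/32 = 8.04×10^-7 m⁴; J_CD = π(0.0580)⁴/32 = 1.11×10^-6 m⁴.
θ = (T/G)·Σ L_i/J_i = (123.0/79.4×10⁹)·(1.74/6.38×10^-6 + 1.07/8.04×10^-7 + 0.448/1.11×10^-6) = 3.108×10^-3 rad.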